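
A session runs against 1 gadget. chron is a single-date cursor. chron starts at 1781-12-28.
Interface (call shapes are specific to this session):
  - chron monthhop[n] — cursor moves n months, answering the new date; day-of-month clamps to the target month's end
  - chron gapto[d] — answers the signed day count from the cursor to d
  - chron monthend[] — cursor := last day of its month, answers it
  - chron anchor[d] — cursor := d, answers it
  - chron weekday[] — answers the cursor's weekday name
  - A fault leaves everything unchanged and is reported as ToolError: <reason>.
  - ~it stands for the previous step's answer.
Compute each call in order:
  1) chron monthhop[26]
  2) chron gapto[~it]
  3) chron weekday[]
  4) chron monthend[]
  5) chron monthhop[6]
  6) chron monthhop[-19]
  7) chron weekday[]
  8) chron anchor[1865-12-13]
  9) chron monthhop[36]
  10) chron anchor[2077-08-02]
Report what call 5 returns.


Answer: 1784-08-29

Derivation:
Do: chron monthhop[n=26]
See: 1784-02-28
Do: chron gapto[d=~it]
See: 0
Do: chron weekday[]
See: Saturday
Do: chron monthend[]
See: 1784-02-29
Do: chron monthhop[n=6]
See: 1784-08-29
Do: chron monthhop[n=-19]
See: 1783-01-29
Do: chron weekday[]
See: Wednesday
Do: chron anchor[d=1865-12-13]
See: 1865-12-13
Do: chron monthhop[n=36]
See: 1868-12-13
Do: chron anchor[d=2077-08-02]
See: 2077-08-02


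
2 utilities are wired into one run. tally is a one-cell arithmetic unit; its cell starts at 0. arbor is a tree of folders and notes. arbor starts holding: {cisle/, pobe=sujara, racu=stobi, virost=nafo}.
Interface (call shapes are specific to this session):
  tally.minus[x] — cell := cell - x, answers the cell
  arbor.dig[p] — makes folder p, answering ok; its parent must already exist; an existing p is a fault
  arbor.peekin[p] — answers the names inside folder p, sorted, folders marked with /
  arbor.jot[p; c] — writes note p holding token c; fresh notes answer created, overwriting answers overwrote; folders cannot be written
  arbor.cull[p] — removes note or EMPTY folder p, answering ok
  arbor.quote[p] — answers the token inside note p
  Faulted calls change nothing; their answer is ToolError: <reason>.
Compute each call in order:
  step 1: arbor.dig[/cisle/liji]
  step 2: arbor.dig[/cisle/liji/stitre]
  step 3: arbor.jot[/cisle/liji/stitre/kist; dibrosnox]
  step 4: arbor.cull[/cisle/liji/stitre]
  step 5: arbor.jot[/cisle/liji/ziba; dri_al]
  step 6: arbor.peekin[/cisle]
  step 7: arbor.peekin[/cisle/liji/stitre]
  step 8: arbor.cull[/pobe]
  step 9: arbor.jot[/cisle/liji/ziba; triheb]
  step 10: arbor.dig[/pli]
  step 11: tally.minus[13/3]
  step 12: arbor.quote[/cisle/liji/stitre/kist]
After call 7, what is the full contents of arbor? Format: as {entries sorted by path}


Answer: {cisle/, cisle/liji/, cisle/liji/stitre/, cisle/liji/stitre/kist=dibrosnox, cisle/liji/ziba=dri_al, pobe=sujara, racu=stobi, virost=nafo}

Derivation:
·→ arbor.dig(p=/cisle/liji)
·← ok
·→ arbor.dig(p=/cisle/liji/stitre)
·← ok
·→ arbor.jot(p=/cisle/liji/stitre/kist, c=dibrosnox)
·← created
·→ arbor.cull(p=/cisle/liji/stitre)
·← ToolError: not empty
·→ arbor.jot(p=/cisle/liji/ziba, c=dri_al)
·← created
·→ arbor.peekin(p=/cisle)
·← [liji/]
·→ arbor.peekin(p=/cisle/liji/stitre)
·← [kist]
·→ arbor.cull(p=/pobe)
·← ok
·→ arbor.jot(p=/cisle/liji/ziba, c=triheb)
·← overwrote
·→ arbor.dig(p=/pli)
·← ok
·→ tally.minus(x=13/3)
·← -13/3
·→ arbor.quote(p=/cisle/liji/stitre/kist)
·← dibrosnox


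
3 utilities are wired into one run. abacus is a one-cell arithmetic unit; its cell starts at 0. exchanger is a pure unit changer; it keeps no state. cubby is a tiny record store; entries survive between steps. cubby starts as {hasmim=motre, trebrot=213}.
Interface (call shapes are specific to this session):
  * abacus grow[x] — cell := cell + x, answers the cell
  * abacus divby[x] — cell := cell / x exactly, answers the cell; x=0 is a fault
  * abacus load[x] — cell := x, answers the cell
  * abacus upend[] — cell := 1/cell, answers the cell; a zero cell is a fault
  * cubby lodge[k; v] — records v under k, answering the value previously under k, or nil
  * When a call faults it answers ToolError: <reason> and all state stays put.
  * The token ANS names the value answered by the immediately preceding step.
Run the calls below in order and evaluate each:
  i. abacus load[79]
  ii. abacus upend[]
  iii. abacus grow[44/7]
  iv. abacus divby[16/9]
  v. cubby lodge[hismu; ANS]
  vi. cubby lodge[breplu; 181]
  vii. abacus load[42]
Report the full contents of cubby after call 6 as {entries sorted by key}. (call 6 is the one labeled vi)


-> abacus load(x='79')
<- 79
-> abacus upend()
<- 1/79
-> abacus grow(x='44/7')
<- 3483/553
-> abacus divby(x='16/9')
<- 31347/8848
-> cubby lodge(k='hismu', v='ANS')
<- nil
-> cubby lodge(k='breplu', v='181')
<- nil
-> abacus load(x='42')
<- 42

Answer: {breplu=181, hasmim=motre, hismu=31347/8848, trebrot=213}


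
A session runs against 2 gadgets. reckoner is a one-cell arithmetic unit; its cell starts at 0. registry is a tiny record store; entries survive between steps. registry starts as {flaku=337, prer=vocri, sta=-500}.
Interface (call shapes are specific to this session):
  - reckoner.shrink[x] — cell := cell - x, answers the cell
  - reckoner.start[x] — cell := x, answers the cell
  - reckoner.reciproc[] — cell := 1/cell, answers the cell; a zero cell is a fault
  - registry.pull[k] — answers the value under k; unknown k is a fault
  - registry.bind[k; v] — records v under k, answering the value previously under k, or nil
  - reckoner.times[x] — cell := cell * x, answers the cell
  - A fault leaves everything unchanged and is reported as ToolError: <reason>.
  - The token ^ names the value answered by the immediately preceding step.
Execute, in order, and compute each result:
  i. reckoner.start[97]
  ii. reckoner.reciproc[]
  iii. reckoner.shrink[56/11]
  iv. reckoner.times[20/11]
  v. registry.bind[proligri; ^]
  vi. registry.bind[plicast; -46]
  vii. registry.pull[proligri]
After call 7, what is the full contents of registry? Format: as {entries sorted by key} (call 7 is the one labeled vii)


Now I run start on 97, and get 97.
I run reciproc(): 1/97.
I call shrink on 56/11, and get -5421/1067.
I try times on 20/11, which returns -108420/11737.
I use bind on proligri, ^, which returns nil.
Now I run bind on plicast, -46, and get nil.
Now I run pull on proligri, and get -108420/11737.

Answer: {flaku=337, plicast=-46, prer=vocri, proligri=-108420/11737, sta=-500}


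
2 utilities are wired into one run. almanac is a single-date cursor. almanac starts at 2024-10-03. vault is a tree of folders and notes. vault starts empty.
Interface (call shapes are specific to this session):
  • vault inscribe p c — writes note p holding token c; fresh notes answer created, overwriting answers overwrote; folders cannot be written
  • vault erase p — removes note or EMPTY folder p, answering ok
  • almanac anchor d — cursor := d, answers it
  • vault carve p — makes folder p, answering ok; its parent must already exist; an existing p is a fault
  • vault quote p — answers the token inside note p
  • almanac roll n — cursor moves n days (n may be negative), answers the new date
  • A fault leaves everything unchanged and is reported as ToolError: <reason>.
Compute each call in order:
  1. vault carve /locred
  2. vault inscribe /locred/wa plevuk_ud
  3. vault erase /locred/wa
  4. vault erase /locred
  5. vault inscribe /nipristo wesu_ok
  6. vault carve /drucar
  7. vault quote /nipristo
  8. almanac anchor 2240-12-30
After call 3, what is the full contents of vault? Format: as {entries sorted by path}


[in] vault carve p→/locred
:: ok
[in] vault inscribe p→/locred/wa c→plevuk_ud
:: created
[in] vault erase p→/locred/wa
:: ok
[in] vault erase p→/locred
:: ok
[in] vault inscribe p→/nipristo c→wesu_ok
:: created
[in] vault carve p→/drucar
:: ok
[in] vault quote p→/nipristo
:: wesu_ok
[in] almanac anchor d→2240-12-30
:: 2240-12-30

Answer: {locred/}


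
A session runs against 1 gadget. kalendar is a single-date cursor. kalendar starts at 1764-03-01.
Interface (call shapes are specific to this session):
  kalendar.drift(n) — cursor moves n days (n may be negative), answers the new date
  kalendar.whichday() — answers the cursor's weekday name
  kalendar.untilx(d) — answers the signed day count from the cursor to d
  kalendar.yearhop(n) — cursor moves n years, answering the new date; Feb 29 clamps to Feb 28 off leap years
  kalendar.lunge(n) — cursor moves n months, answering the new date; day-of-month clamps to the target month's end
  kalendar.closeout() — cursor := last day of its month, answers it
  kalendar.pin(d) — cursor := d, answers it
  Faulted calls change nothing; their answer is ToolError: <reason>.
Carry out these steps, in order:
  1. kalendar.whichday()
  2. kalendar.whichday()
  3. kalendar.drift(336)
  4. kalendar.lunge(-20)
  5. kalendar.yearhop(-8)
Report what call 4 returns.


Using kalendar.whichday(), which returns Thursday.
Next I call kalendar.whichday(): Thursday.
I call kalendar.drift(n='336'), — result: 1765-01-31.
Using kalendar.lunge(n='-20'), and get 1763-05-31.
I try kalendar.yearhop(n='-8'), — result: 1755-05-31.

Answer: 1763-05-31


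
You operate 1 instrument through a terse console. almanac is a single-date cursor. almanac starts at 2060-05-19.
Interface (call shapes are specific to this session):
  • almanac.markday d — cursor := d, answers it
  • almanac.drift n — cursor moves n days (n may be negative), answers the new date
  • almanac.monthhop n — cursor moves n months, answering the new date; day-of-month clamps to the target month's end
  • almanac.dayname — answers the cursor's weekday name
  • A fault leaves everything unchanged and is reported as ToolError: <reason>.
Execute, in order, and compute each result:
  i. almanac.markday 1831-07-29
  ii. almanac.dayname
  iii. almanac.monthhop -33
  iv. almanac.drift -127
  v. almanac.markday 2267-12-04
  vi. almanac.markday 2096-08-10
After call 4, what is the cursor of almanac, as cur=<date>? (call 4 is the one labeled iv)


Invoking almanac.markday(d→1831-07-29), → 1831-07-29.
I try almanac.dayname, and get Friday.
Using almanac.monthhop(n→-33), yielding 1828-10-29.
I invoke almanac.drift(n→-127), — result: 1828-06-24.
Now I run almanac.markday(d→2267-12-04), → 2267-12-04.
Using almanac.markday(d→2096-08-10), → 2096-08-10.

Answer: cur=1828-06-24


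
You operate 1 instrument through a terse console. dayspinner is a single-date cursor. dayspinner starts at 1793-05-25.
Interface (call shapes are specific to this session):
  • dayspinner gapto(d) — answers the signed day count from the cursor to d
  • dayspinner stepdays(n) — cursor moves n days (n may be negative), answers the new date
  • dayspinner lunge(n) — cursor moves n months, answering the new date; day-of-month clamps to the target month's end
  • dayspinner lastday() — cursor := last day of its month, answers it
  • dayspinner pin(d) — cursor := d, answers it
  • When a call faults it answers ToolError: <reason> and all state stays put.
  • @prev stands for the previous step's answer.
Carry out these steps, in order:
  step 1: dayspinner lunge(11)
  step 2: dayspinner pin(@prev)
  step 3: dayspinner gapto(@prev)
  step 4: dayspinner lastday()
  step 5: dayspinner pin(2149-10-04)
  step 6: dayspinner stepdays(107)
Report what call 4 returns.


[in] dayspinner lunge 11
= 1794-04-25
[in] dayspinner pin @prev
= 1794-04-25
[in] dayspinner gapto @prev
= 0
[in] dayspinner lastday
= 1794-04-30
[in] dayspinner pin 2149-10-04
= 2149-10-04
[in] dayspinner stepdays 107
= 2150-01-19

Answer: 1794-04-30


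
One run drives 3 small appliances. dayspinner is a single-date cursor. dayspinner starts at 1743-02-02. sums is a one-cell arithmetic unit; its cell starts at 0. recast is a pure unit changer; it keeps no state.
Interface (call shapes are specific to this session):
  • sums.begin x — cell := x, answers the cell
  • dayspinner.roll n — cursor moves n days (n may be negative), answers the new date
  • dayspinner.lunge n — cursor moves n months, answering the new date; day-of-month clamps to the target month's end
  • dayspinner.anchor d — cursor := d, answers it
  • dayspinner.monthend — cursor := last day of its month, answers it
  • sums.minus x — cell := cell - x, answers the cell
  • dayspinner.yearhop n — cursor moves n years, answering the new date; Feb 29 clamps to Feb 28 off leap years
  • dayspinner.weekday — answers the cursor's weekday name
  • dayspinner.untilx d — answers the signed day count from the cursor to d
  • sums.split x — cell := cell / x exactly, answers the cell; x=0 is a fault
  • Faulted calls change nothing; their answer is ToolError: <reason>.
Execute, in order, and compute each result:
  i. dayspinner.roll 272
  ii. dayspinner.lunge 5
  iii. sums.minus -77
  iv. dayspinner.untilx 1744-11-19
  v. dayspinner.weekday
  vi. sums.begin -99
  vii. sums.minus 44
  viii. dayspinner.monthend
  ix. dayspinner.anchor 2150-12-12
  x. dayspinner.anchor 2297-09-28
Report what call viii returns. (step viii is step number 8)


Answer: 1744-04-30

Derivation:
>> dayspinner.roll(n: 272)
<< 1743-11-01
>> dayspinner.lunge(n: 5)
<< 1744-04-01
>> sums.minus(x: -77)
<< 77
>> dayspinner.untilx(d: 1744-11-19)
<< 232
>> dayspinner.weekday()
<< Wednesday
>> sums.begin(x: -99)
<< -99
>> sums.minus(x: 44)
<< -143
>> dayspinner.monthend()
<< 1744-04-30
>> dayspinner.anchor(d: 2150-12-12)
<< 2150-12-12
>> dayspinner.anchor(d: 2297-09-28)
<< 2297-09-28


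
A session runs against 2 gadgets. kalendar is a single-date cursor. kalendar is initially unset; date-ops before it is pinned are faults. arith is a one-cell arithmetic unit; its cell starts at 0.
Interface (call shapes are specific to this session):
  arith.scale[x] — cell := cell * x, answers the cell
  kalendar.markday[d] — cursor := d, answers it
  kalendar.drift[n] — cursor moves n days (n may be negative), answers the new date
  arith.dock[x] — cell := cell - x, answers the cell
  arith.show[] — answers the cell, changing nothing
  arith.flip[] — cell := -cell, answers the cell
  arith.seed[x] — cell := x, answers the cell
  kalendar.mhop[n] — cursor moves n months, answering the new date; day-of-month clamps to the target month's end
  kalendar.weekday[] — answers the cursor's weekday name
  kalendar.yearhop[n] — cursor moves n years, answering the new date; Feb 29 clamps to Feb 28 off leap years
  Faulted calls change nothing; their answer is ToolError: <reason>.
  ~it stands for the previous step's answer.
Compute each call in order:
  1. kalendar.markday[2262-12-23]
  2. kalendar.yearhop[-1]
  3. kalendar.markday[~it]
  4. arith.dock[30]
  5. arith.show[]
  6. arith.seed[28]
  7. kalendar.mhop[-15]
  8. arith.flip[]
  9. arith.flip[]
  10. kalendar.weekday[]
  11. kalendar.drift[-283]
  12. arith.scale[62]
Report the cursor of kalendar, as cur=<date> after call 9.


CALL kalendar.markday[2262-12-23]
RET  2262-12-23
CALL kalendar.yearhop[-1]
RET  2261-12-23
CALL kalendar.markday[~it]
RET  2261-12-23
CALL arith.dock[30]
RET  -30
CALL arith.show[]
RET  -30
CALL arith.seed[28]
RET  28
CALL kalendar.mhop[-15]
RET  2260-09-23
CALL arith.flip[]
RET  -28
CALL arith.flip[]
RET  28
CALL kalendar.weekday[]
RET  Sunday
CALL kalendar.drift[-283]
RET  2259-12-15
CALL arith.scale[62]
RET  1736

Answer: cur=2260-09-23


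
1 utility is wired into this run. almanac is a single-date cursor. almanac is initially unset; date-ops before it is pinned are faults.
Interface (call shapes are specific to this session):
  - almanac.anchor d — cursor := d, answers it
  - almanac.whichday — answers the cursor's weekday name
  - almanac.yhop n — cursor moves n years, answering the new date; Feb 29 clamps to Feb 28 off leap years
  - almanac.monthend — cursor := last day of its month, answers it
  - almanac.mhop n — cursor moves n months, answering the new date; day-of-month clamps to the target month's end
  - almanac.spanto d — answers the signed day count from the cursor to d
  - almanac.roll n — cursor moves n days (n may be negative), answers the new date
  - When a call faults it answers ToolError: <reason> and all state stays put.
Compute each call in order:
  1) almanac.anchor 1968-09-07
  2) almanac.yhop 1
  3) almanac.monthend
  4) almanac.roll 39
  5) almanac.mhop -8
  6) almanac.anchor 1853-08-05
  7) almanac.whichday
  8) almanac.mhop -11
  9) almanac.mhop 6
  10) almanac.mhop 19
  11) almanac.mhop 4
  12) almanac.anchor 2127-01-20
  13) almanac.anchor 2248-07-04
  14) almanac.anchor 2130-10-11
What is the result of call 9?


Now I run anchor(d→1968-09-07), and get 1968-09-07.
Then yhop(n→1), and get 1969-09-07.
Then monthend, which returns 1969-09-30.
I call roll(n→39), yielding 1969-11-08.
Invoking mhop(n→-8), giving 1969-03-08.
Then anchor(d→1853-08-05), and observe 1853-08-05.
I try whichday, which returns Friday.
I use mhop(n→-11), giving 1852-09-05.
I call mhop(n→6), giving 1853-03-05.
Calling mhop(n→19): 1854-10-05.
Then mhop(n→4), and see 1855-02-05.
I use anchor(d→2127-01-20): 2127-01-20.
I invoke anchor(d→2248-07-04), giving 2248-07-04.
I try anchor(d→2130-10-11): 2130-10-11.

Answer: 1853-03-05


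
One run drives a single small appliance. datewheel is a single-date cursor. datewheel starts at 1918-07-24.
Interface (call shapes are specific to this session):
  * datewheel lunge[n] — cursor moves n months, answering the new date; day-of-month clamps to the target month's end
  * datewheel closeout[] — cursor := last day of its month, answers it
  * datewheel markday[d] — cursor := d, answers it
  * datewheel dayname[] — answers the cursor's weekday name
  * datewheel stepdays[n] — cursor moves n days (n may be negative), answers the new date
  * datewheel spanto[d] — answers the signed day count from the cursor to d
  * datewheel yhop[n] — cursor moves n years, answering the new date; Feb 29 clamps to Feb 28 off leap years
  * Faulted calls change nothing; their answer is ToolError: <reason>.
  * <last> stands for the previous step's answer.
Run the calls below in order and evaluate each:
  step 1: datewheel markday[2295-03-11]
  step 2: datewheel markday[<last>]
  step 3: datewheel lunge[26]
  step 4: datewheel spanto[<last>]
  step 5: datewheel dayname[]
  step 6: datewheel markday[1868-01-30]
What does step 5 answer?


$ datewheel markday d='2295-03-11'
= 2295-03-11
$ datewheel markday d='<last>'
= 2295-03-11
$ datewheel lunge n='26'
= 2297-05-11
$ datewheel spanto d='<last>'
= 0
$ datewheel dayname
= Tuesday
$ datewheel markday d='1868-01-30'
= 1868-01-30

Answer: Tuesday


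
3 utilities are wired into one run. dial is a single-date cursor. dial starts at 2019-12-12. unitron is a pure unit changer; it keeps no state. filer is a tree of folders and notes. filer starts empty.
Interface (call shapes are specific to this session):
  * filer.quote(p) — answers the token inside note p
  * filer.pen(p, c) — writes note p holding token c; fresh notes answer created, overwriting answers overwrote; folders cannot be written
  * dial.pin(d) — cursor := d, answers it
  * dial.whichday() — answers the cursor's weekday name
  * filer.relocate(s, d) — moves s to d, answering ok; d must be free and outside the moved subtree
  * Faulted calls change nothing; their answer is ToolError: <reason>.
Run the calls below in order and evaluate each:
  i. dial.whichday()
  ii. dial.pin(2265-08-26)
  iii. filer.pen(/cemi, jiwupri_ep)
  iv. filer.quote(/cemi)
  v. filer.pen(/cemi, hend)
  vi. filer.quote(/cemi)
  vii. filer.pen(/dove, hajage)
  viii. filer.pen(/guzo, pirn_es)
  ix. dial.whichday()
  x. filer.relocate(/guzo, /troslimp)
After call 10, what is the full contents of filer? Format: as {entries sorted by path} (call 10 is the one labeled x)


;; 1. dial.whichday() -> Thursday
;; 2. dial.pin(2265-08-26) -> 2265-08-26
;; 3. filer.pen(/cemi, jiwupri_ep) -> created
;; 4. filer.quote(/cemi) -> jiwupri_ep
;; 5. filer.pen(/cemi, hend) -> overwrote
;; 6. filer.quote(/cemi) -> hend
;; 7. filer.pen(/dove, hajage) -> created
;; 8. filer.pen(/guzo, pirn_es) -> created
;; 9. dial.whichday() -> Saturday
;; 10. filer.relocate(/guzo, /troslimp) -> ok

Answer: {cemi=hend, dove=hajage, troslimp=pirn_es}


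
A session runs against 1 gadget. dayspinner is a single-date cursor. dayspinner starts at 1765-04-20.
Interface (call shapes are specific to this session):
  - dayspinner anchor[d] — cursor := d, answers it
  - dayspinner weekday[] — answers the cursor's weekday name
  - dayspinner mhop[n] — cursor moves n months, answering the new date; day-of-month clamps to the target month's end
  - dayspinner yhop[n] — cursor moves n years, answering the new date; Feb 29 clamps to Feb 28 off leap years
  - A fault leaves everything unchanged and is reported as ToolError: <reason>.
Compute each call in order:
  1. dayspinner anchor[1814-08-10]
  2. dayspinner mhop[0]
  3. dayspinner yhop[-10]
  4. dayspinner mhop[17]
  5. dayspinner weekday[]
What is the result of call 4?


Answer: 1806-01-10

Derivation:
% 1. dayspinner anchor(d='1814-08-10') -> 1814-08-10
% 2. dayspinner mhop(n='0') -> 1814-08-10
% 3. dayspinner yhop(n='-10') -> 1804-08-10
% 4. dayspinner mhop(n='17') -> 1806-01-10
% 5. dayspinner weekday() -> Friday


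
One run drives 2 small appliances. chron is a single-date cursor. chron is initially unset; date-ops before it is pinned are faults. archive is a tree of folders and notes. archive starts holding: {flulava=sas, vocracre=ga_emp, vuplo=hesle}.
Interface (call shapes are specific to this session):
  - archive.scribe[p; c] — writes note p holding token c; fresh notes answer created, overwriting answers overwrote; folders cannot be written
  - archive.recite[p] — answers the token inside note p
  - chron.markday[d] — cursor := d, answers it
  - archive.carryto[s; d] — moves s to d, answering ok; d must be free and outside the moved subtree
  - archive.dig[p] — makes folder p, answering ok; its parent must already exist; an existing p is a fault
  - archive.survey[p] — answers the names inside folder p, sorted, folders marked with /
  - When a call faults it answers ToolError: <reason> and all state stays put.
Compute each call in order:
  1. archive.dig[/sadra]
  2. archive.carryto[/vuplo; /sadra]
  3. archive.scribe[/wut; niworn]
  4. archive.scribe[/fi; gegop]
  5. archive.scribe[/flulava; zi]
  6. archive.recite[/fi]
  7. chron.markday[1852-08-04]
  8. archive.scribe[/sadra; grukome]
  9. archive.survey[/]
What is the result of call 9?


Answer: [fi, flulava, sadra/, vocracre, vuplo, wut]

Derivation:
Calling archive.dig with /sadra, → ok.
Using archive.carryto with /vuplo, /sadra, and see ToolError: exists.
I call archive.scribe with /wut, niworn, which returns created.
Calling archive.scribe with /fi, gegop: created.
Next I call archive.scribe with /flulava, zi, and get overwrote.
Invoking archive.recite with /fi, giving gegop.
I invoke chron.markday with 1852-08-04, which returns 1852-08-04.
I call archive.scribe with /sadra, grukome: ToolError: is a directory.
Invoking archive.survey with /: [fi, flulava, sadra/, vocracre, vuplo, wut].


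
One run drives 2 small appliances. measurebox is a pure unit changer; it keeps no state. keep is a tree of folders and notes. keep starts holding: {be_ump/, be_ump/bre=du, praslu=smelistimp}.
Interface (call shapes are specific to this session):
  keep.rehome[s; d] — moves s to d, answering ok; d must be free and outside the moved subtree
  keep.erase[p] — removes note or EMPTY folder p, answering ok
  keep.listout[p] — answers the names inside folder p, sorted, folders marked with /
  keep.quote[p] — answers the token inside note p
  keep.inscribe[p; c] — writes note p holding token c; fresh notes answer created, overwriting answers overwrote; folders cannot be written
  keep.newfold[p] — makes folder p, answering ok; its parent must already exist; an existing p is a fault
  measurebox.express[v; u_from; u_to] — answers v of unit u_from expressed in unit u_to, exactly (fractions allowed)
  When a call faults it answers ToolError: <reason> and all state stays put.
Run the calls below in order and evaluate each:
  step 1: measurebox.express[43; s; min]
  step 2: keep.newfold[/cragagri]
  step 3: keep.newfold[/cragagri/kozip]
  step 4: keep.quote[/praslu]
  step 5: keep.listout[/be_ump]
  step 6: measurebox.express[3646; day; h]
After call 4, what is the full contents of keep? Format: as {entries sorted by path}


Answer: {be_ump/, be_ump/bre=du, cragagri/, cragagri/kozip/, praslu=smelistimp}

Derivation:
Act: measurebox.express[43; s; min]
Obs: 43/60
Act: keep.newfold[/cragagri]
Obs: ok
Act: keep.newfold[/cragagri/kozip]
Obs: ok
Act: keep.quote[/praslu]
Obs: smelistimp
Act: keep.listout[/be_ump]
Obs: [bre]
Act: measurebox.express[3646; day; h]
Obs: 87504


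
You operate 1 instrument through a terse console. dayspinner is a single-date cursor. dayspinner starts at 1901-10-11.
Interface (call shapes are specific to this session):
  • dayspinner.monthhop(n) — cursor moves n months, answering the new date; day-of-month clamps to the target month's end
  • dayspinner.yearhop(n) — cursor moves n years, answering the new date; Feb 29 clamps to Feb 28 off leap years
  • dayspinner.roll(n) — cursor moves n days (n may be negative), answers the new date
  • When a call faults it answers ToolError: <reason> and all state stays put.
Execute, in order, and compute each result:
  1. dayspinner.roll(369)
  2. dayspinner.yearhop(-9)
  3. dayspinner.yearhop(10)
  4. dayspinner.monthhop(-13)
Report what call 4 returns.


Step: roll[n→369]
Result: 1902-10-15
Step: yearhop[n→-9]
Result: 1893-10-15
Step: yearhop[n→10]
Result: 1903-10-15
Step: monthhop[n→-13]
Result: 1902-09-15

Answer: 1902-09-15


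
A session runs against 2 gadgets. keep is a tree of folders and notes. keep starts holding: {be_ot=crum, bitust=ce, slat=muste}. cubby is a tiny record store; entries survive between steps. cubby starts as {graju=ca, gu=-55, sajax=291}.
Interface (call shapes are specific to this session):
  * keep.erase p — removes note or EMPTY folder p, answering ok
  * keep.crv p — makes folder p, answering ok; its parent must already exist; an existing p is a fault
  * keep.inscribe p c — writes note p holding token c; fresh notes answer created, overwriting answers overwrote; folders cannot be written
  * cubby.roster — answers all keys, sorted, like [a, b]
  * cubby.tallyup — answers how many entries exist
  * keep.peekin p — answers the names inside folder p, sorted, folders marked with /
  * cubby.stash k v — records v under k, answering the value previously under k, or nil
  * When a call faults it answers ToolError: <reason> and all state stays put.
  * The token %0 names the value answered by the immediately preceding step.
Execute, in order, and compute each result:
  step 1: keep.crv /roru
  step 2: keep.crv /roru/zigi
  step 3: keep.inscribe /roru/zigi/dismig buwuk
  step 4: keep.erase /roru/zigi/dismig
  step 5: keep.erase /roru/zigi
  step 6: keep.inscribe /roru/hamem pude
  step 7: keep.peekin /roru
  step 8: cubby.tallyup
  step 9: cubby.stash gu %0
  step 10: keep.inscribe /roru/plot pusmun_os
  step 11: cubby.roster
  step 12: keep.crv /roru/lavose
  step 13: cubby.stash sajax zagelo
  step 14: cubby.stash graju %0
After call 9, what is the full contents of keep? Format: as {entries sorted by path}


Answer: {be_ot=crum, bitust=ce, roru/, roru/hamem=pude, slat=muste}

Derivation:
% 1. crv(p=/roru) -> ok
% 2. crv(p=/roru/zigi) -> ok
% 3. inscribe(p=/roru/zigi/dismig, c=buwuk) -> created
% 4. erase(p=/roru/zigi/dismig) -> ok
% 5. erase(p=/roru/zigi) -> ok
% 6. inscribe(p=/roru/hamem, c=pude) -> created
% 7. peekin(p=/roru) -> [hamem]
% 8. tallyup() -> 3
% 9. stash(k=gu, v=%0) -> -55
% 10. inscribe(p=/roru/plot, c=pusmun_os) -> created
% 11. roster() -> [graju, gu, sajax]
% 12. crv(p=/roru/lavose) -> ok
% 13. stash(k=sajax, v=zagelo) -> 291
% 14. stash(k=graju, v=%0) -> ca


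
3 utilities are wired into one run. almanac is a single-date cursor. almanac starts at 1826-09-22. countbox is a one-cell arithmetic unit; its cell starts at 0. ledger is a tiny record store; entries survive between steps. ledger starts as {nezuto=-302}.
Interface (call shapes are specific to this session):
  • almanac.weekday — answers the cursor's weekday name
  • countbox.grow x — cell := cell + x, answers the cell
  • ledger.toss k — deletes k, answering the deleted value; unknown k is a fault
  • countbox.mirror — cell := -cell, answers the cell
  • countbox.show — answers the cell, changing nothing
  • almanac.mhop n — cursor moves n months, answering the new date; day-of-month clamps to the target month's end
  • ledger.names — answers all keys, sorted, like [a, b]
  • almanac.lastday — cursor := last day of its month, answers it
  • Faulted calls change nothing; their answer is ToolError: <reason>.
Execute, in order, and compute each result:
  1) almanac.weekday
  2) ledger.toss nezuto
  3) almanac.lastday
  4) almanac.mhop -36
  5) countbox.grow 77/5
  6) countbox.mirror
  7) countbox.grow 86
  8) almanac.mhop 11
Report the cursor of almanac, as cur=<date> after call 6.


# almanac.weekday() => Friday
# ledger.toss(nezuto) => -302
# almanac.lastday() => 1826-09-30
# almanac.mhop(-36) => 1823-09-30
# countbox.grow(77/5) => 77/5
# countbox.mirror() => -77/5
# countbox.grow(86) => 353/5
# almanac.mhop(11) => 1824-08-30

Answer: cur=1823-09-30


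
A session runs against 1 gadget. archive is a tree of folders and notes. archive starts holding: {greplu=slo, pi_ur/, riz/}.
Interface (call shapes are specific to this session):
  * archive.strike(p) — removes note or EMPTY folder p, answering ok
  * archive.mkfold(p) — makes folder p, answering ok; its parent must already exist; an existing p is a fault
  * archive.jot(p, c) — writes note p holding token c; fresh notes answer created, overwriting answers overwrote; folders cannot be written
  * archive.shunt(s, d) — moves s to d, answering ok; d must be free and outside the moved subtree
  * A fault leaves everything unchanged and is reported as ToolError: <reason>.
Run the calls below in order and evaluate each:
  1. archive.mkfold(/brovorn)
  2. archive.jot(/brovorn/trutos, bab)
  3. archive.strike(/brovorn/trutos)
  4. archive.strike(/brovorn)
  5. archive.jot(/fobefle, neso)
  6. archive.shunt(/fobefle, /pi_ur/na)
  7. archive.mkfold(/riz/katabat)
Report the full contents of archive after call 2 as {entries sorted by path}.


[in] archive.mkfold /brovorn
[out] ok
[in] archive.jot /brovorn/trutos bab
[out] created
[in] archive.strike /brovorn/trutos
[out] ok
[in] archive.strike /brovorn
[out] ok
[in] archive.jot /fobefle neso
[out] created
[in] archive.shunt /fobefle /pi_ur/na
[out] ok
[in] archive.mkfold /riz/katabat
[out] ok

Answer: {brovorn/, brovorn/trutos=bab, greplu=slo, pi_ur/, riz/}


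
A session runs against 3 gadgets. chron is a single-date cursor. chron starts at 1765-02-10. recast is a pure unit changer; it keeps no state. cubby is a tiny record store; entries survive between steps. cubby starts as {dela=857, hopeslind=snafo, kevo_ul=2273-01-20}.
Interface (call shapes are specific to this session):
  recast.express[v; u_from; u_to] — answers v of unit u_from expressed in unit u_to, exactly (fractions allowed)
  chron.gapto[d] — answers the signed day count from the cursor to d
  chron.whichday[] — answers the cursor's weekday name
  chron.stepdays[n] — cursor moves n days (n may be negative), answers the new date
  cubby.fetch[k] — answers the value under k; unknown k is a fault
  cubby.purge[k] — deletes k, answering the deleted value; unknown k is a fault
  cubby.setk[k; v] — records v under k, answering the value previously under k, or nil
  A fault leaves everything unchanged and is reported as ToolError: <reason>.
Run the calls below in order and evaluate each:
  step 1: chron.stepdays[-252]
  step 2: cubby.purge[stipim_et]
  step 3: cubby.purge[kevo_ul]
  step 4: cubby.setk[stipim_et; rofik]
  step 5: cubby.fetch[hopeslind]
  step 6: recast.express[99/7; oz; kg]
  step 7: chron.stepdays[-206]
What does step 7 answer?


// 1. stepdays(n: -252) -> 1764-06-03
// 2. purge(k: stipim_et) -> ToolError: no such key stipim_et
// 3. purge(k: kevo_ul) -> 2273-01-20
// 4. setk(k: stipim_et, v: rofik) -> nil
// 5. fetch(k: hopeslind) -> snafo
// 6. express(v: 99/7, u_from: oz, u_to: kg) -> 641509209/1600000000
// 7. stepdays(n: -206) -> 1763-11-10

Answer: 1763-11-10


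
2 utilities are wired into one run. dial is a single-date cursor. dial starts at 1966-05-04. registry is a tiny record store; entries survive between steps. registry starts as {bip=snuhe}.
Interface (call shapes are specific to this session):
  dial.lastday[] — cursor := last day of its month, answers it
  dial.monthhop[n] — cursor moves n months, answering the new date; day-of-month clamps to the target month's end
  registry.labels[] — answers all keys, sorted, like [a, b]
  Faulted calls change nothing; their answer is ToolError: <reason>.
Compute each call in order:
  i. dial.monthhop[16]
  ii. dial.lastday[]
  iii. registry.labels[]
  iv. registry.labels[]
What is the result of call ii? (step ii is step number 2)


Answer: 1967-09-30

Derivation:
% monthhop n='16'
  1967-09-04
% lastday
  1967-09-30
% labels
  [bip]
% labels
  [bip]


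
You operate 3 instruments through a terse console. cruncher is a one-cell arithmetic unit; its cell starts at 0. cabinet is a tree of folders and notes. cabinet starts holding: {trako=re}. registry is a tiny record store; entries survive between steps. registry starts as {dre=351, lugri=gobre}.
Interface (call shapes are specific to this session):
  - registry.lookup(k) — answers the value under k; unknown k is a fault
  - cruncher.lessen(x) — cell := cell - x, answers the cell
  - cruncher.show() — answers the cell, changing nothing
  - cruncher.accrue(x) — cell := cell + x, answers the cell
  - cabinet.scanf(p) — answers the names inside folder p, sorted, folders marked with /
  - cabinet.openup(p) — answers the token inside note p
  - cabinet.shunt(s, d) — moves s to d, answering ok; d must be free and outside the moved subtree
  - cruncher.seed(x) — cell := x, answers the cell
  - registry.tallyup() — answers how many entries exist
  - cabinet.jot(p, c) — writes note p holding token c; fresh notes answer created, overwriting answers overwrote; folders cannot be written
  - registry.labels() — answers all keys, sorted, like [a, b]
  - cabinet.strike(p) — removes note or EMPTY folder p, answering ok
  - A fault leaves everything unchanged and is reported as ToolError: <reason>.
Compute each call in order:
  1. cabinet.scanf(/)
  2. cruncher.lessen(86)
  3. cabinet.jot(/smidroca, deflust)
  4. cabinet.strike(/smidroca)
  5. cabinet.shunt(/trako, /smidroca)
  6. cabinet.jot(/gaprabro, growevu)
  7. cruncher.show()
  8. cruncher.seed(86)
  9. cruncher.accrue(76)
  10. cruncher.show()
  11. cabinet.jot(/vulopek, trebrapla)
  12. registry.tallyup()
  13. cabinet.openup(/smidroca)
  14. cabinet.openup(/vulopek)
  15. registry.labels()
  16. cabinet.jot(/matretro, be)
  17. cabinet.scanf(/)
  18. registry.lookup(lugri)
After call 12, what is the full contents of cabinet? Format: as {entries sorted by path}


;; cabinet.scanf(p→/) == [trako]
;; cruncher.lessen(x→86) == -86
;; cabinet.jot(p→/smidroca, c→deflust) == created
;; cabinet.strike(p→/smidroca) == ok
;; cabinet.shunt(s→/trako, d→/smidroca) == ok
;; cabinet.jot(p→/gaprabro, c→growevu) == created
;; cruncher.show() == -86
;; cruncher.seed(x→86) == 86
;; cruncher.accrue(x→76) == 162
;; cruncher.show() == 162
;; cabinet.jot(p→/vulopek, c→trebrapla) == created
;; registry.tallyup() == 2
;; cabinet.openup(p→/smidroca) == re
;; cabinet.openup(p→/vulopek) == trebrapla
;; registry.labels() == [dre, lugri]
;; cabinet.jot(p→/matretro, c→be) == created
;; cabinet.scanf(p→/) == [gaprabro, matretro, smidroca, vulopek]
;; registry.lookup(k→lugri) == gobre

Answer: {gaprabro=growevu, smidroca=re, vulopek=trebrapla}


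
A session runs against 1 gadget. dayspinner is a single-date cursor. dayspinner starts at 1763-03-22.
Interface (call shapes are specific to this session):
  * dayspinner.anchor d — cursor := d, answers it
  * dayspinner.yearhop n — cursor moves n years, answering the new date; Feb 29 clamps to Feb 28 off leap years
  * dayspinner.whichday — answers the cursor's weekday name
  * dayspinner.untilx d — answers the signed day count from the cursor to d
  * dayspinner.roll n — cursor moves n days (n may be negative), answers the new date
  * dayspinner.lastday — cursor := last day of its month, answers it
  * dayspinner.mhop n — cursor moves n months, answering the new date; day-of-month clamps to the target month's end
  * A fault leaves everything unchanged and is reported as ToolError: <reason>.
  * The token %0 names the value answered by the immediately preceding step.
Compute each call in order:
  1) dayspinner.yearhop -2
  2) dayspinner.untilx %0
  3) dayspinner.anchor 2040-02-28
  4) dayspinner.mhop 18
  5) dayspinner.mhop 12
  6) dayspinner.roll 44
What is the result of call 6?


Answer: 2042-10-11

Derivation:
==> dayspinner.yearhop(n=-2)
<== 1761-03-22
==> dayspinner.untilx(d=%0)
<== 0
==> dayspinner.anchor(d=2040-02-28)
<== 2040-02-28
==> dayspinner.mhop(n=18)
<== 2041-08-28
==> dayspinner.mhop(n=12)
<== 2042-08-28
==> dayspinner.roll(n=44)
<== 2042-10-11


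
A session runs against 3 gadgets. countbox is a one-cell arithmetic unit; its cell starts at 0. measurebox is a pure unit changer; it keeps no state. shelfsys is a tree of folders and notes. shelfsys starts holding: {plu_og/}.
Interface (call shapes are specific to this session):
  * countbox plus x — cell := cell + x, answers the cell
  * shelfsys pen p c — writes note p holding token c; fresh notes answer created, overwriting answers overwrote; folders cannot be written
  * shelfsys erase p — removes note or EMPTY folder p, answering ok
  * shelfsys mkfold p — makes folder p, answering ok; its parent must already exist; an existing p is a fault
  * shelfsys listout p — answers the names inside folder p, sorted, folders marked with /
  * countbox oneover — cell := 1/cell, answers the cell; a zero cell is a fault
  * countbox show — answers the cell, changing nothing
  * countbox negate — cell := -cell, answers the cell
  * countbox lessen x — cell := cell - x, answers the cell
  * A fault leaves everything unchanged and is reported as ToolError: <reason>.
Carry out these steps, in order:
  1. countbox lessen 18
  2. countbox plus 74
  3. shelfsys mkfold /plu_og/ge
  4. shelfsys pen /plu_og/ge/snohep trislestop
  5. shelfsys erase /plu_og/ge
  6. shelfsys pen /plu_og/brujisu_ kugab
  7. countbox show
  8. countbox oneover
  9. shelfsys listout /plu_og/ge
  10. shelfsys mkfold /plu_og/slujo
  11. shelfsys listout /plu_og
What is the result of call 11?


Answer: [brujisu_, ge/, slujo/]

Derivation:
-- 1. countbox lessen(x='18') == -18
-- 2. countbox plus(x='74') == 56
-- 3. shelfsys mkfold(p='/plu_og/ge') == ok
-- 4. shelfsys pen(p='/plu_og/ge/snohep', c='trislestop') == created
-- 5. shelfsys erase(p='/plu_og/ge') == ToolError: not empty
-- 6. shelfsys pen(p='/plu_og/brujisu_', c='kugab') == created
-- 7. countbox show() == 56
-- 8. countbox oneover() == 1/56
-- 9. shelfsys listout(p='/plu_og/ge') == [snohep]
-- 10. shelfsys mkfold(p='/plu_og/slujo') == ok
-- 11. shelfsys listout(p='/plu_og') == [brujisu_, ge/, slujo/]


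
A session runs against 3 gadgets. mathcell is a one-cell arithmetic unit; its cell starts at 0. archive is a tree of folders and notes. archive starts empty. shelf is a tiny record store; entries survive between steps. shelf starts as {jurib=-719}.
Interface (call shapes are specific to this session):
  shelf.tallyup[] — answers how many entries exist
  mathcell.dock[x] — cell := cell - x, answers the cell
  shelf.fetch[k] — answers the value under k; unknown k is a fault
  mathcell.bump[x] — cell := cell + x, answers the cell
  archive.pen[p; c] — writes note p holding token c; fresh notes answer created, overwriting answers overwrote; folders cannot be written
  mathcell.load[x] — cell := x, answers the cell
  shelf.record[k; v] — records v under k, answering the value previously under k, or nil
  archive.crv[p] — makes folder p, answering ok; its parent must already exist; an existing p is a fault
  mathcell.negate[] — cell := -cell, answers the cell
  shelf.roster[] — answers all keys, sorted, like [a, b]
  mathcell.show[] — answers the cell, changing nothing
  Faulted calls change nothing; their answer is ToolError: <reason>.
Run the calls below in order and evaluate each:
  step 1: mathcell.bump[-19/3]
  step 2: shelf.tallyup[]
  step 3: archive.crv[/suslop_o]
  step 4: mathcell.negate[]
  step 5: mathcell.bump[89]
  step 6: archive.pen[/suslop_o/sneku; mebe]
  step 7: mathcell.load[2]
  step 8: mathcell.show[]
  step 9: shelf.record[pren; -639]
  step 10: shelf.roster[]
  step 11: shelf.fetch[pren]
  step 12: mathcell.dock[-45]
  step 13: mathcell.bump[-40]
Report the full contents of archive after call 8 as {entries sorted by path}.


Answer: {suslop_o/, suslop_o/sneku=mebe}

Derivation:
Do: mathcell.bump[x=-19/3]
See: -19/3
Do: shelf.tallyup[]
See: 1
Do: archive.crv[p=/suslop_o]
See: ok
Do: mathcell.negate[]
See: 19/3
Do: mathcell.bump[x=89]
See: 286/3
Do: archive.pen[p=/suslop_o/sneku; c=mebe]
See: created
Do: mathcell.load[x=2]
See: 2
Do: mathcell.show[]
See: 2
Do: shelf.record[k=pren; v=-639]
See: nil
Do: shelf.roster[]
See: [jurib, pren]
Do: shelf.fetch[k=pren]
See: -639
Do: mathcell.dock[x=-45]
See: 47
Do: mathcell.bump[x=-40]
See: 7
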